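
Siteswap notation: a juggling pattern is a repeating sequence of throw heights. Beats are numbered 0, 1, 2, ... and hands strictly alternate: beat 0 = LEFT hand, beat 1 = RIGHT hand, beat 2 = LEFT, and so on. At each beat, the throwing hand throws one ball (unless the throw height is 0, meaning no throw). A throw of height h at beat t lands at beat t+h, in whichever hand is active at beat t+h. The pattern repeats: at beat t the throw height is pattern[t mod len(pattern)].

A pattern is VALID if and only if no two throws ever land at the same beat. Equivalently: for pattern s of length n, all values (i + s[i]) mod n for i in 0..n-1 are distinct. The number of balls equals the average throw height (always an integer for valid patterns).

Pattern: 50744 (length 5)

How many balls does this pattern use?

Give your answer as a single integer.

Answer: 4

Derivation:
Pattern = [5, 0, 7, 4, 4], length n = 5
  position 0: throw height = 5, running sum = 5
  position 1: throw height = 0, running sum = 5
  position 2: throw height = 7, running sum = 12
  position 3: throw height = 4, running sum = 16
  position 4: throw height = 4, running sum = 20
Total sum = 20; balls = sum / n = 20 / 5 = 4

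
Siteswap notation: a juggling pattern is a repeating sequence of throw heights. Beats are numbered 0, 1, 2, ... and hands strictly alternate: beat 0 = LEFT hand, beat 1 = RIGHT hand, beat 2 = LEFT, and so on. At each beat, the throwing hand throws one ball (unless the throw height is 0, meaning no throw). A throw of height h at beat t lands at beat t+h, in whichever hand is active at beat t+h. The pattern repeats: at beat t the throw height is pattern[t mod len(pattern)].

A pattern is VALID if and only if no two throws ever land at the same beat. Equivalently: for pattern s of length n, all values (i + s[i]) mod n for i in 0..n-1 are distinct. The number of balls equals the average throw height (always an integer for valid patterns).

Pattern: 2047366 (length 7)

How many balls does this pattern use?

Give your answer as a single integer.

Pattern = [2, 0, 4, 7, 3, 6, 6], length n = 7
  position 0: throw height = 2, running sum = 2
  position 1: throw height = 0, running sum = 2
  position 2: throw height = 4, running sum = 6
  position 3: throw height = 7, running sum = 13
  position 4: throw height = 3, running sum = 16
  position 5: throw height = 6, running sum = 22
  position 6: throw height = 6, running sum = 28
Total sum = 28; balls = sum / n = 28 / 7 = 4

Answer: 4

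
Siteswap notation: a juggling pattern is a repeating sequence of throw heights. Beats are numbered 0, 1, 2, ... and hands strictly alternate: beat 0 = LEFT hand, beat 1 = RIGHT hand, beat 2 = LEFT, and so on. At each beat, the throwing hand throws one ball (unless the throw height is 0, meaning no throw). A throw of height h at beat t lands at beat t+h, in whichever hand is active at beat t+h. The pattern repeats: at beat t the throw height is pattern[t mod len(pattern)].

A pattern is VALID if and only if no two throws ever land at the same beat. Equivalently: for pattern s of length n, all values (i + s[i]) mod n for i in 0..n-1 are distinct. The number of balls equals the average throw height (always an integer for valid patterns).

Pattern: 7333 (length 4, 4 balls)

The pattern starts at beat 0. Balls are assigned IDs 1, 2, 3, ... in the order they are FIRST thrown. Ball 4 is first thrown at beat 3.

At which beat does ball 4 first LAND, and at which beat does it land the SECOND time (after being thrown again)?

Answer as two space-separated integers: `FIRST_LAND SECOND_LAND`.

Beat 0 (L): throw ball1 h=7 -> lands@7:R; in-air after throw: [b1@7:R]
Beat 1 (R): throw ball2 h=3 -> lands@4:L; in-air after throw: [b2@4:L b1@7:R]
Beat 2 (L): throw ball3 h=3 -> lands@5:R; in-air after throw: [b2@4:L b3@5:R b1@7:R]
Beat 3 (R): throw ball4 h=3 -> lands@6:L; in-air after throw: [b2@4:L b3@5:R b4@6:L b1@7:R]
Beat 4 (L): throw ball2 h=7 -> lands@11:R; in-air after throw: [b3@5:R b4@6:L b1@7:R b2@11:R]
Beat 5 (R): throw ball3 h=3 -> lands@8:L; in-air after throw: [b4@6:L b1@7:R b3@8:L b2@11:R]
Beat 6 (L): throw ball4 h=3 -> lands@9:R; in-air after throw: [b1@7:R b3@8:L b4@9:R b2@11:R]
Beat 7 (R): throw ball1 h=3 -> lands@10:L; in-air after throw: [b3@8:L b4@9:R b1@10:L b2@11:R]
Beat 8 (L): throw ball3 h=7 -> lands@15:R; in-air after throw: [b4@9:R b1@10:L b2@11:R b3@15:R]
Beat 9 (R): throw ball4 h=3 -> lands@12:L; in-air after throw: [b1@10:L b2@11:R b4@12:L b3@15:R]
Ball 4: thrown@3 h=3 -> first land @6; rethrown@6 h=3 -> second land @9

Answer: 6 9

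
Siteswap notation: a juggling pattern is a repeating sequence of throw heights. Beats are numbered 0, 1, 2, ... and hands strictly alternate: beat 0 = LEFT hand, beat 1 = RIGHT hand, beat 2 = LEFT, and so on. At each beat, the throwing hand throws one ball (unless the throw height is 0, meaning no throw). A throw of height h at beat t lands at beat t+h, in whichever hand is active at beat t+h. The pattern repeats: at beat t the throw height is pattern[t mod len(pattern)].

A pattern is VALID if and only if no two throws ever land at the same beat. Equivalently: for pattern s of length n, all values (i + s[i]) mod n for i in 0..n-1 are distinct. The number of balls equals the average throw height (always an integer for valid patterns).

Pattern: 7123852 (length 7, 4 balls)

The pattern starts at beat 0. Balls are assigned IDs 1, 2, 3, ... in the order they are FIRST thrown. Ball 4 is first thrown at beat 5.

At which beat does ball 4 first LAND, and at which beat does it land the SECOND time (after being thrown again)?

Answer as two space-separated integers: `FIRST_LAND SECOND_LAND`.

Beat 0 (L): throw ball1 h=7 -> lands@7:R; in-air after throw: [b1@7:R]
Beat 1 (R): throw ball2 h=1 -> lands@2:L; in-air after throw: [b2@2:L b1@7:R]
Beat 2 (L): throw ball2 h=2 -> lands@4:L; in-air after throw: [b2@4:L b1@7:R]
Beat 3 (R): throw ball3 h=3 -> lands@6:L; in-air after throw: [b2@4:L b3@6:L b1@7:R]
Beat 4 (L): throw ball2 h=8 -> lands@12:L; in-air after throw: [b3@6:L b1@7:R b2@12:L]
Beat 5 (R): throw ball4 h=5 -> lands@10:L; in-air after throw: [b3@6:L b1@7:R b4@10:L b2@12:L]
Beat 6 (L): throw ball3 h=2 -> lands@8:L; in-air after throw: [b1@7:R b3@8:L b4@10:L b2@12:L]
Beat 7 (R): throw ball1 h=7 -> lands@14:L; in-air after throw: [b3@8:L b4@10:L b2@12:L b1@14:L]
Beat 8 (L): throw ball3 h=1 -> lands@9:R; in-air after throw: [b3@9:R b4@10:L b2@12:L b1@14:L]
Beat 9 (R): throw ball3 h=2 -> lands@11:R; in-air after throw: [b4@10:L b3@11:R b2@12:L b1@14:L]
Beat 10 (L): throw ball4 h=3 -> lands@13:R; in-air after throw: [b3@11:R b2@12:L b4@13:R b1@14:L]
Beat 11 (R): throw ball3 h=8 -> lands@19:R; in-air after throw: [b2@12:L b4@13:R b1@14:L b3@19:R]
Beat 12 (L): throw ball2 h=5 -> lands@17:R; in-air after throw: [b4@13:R b1@14:L b2@17:R b3@19:R]
Beat 13 (R): throw ball4 h=2 -> lands@15:R; in-air after throw: [b1@14:L b4@15:R b2@17:R b3@19:R]
Ball 4: thrown@5 h=5 -> first land @10; rethrown@10 h=3 -> second land @13

Answer: 10 13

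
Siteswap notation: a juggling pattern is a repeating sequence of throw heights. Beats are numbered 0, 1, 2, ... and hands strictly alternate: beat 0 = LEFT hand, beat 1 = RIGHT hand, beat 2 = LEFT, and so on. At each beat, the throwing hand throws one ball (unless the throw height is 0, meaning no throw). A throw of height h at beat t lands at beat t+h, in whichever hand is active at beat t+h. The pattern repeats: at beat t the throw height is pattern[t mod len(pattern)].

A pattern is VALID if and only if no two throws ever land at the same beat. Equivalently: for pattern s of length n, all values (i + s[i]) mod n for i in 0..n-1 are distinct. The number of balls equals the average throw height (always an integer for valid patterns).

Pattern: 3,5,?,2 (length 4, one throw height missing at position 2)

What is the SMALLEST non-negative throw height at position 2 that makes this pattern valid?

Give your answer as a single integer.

i=0: (0 + 3) mod 4 = 3
i=1: (1 + 5) mod 4 = 2
i=2: s[i]=? (unknown)
i=3: (3 + 2) mod 4 = 1
Known residues: [1, 2, 3]; need a permutation of 0..3, so missing residue r = 0
Need (2 + s) mod 4 = 0; smallest s = (0 - 2) mod 4 = 2

Answer: 2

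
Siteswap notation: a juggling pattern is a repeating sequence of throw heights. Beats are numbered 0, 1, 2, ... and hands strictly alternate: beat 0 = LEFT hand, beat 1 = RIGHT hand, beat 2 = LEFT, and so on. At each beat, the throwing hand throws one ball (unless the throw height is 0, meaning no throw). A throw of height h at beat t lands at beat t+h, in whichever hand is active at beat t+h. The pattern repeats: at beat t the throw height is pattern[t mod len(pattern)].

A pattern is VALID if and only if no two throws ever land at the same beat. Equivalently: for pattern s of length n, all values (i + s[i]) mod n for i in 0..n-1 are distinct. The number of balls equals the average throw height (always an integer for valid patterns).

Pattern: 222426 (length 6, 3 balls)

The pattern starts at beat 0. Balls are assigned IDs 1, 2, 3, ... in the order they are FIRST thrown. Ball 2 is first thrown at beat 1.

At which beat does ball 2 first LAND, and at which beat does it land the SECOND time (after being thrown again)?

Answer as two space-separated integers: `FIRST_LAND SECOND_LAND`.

Beat 0 (L): throw ball1 h=2 -> lands@2:L; in-air after throw: [b1@2:L]
Beat 1 (R): throw ball2 h=2 -> lands@3:R; in-air after throw: [b1@2:L b2@3:R]
Beat 2 (L): throw ball1 h=2 -> lands@4:L; in-air after throw: [b2@3:R b1@4:L]
Beat 3 (R): throw ball2 h=4 -> lands@7:R; in-air after throw: [b1@4:L b2@7:R]
Beat 4 (L): throw ball1 h=2 -> lands@6:L; in-air after throw: [b1@6:L b2@7:R]
Beat 5 (R): throw ball3 h=6 -> lands@11:R; in-air after throw: [b1@6:L b2@7:R b3@11:R]
Beat 6 (L): throw ball1 h=2 -> lands@8:L; in-air after throw: [b2@7:R b1@8:L b3@11:R]
Beat 7 (R): throw ball2 h=2 -> lands@9:R; in-air after throw: [b1@8:L b2@9:R b3@11:R]
Ball 2: thrown@1 h=2 -> first land @3; rethrown@3 h=4 -> second land @7

Answer: 3 7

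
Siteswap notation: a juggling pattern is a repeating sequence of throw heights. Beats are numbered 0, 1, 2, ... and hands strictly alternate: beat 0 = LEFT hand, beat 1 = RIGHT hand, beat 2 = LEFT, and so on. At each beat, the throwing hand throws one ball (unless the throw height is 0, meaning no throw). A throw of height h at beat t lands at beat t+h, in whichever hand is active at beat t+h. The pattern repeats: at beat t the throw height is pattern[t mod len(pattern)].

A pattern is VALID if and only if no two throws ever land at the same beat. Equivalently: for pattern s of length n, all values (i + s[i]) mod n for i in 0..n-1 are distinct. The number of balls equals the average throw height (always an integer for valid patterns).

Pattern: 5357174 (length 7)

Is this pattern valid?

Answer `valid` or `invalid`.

Answer: invalid

Derivation:
i=0: (i + s[i]) mod n = (0 + 5) mod 7 = 5
i=1: (i + s[i]) mod n = (1 + 3) mod 7 = 4
i=2: (i + s[i]) mod n = (2 + 5) mod 7 = 0
i=3: (i + s[i]) mod n = (3 + 7) mod 7 = 3
i=4: (i + s[i]) mod n = (4 + 1) mod 7 = 5
i=5: (i + s[i]) mod n = (5 + 7) mod 7 = 5
i=6: (i + s[i]) mod n = (6 + 4) mod 7 = 3
Residues: [5, 4, 0, 3, 5, 5, 3], distinct: False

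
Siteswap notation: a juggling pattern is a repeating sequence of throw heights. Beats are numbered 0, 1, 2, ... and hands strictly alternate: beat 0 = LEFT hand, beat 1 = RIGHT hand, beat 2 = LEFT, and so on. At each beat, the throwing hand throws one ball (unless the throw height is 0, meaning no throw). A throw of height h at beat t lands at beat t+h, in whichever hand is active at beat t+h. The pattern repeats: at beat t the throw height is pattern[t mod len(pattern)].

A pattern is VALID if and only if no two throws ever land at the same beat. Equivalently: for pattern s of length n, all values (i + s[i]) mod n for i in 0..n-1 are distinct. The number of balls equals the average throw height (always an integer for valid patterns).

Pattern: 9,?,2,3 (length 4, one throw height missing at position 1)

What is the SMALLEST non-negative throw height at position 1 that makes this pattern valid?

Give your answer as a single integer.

i=0: (0 + 9) mod 4 = 1
i=1: s[i]=? (unknown)
i=2: (2 + 2) mod 4 = 0
i=3: (3 + 3) mod 4 = 2
Known residues: [0, 1, 2]; need a permutation of 0..3, so missing residue r = 3
Need (1 + s) mod 4 = 3; smallest s = (3 - 1) mod 4 = 2

Answer: 2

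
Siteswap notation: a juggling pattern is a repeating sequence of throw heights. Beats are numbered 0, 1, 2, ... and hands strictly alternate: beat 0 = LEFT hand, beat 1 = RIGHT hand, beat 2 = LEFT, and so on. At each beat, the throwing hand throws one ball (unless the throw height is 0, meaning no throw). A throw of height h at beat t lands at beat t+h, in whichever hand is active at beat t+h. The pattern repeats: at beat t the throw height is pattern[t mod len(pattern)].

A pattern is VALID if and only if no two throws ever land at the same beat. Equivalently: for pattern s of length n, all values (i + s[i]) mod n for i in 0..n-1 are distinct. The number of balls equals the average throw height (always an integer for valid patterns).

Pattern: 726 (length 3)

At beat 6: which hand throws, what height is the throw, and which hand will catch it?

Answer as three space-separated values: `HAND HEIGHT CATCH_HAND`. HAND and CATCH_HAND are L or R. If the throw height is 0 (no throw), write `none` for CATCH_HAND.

Beat 6: 6 mod 2 = 0, so hand = L
Throw height = pattern[6 mod 3] = pattern[0] = 7
Lands at beat 6+7=13, 13 mod 2 = 1, so catch hand = R

Answer: L 7 R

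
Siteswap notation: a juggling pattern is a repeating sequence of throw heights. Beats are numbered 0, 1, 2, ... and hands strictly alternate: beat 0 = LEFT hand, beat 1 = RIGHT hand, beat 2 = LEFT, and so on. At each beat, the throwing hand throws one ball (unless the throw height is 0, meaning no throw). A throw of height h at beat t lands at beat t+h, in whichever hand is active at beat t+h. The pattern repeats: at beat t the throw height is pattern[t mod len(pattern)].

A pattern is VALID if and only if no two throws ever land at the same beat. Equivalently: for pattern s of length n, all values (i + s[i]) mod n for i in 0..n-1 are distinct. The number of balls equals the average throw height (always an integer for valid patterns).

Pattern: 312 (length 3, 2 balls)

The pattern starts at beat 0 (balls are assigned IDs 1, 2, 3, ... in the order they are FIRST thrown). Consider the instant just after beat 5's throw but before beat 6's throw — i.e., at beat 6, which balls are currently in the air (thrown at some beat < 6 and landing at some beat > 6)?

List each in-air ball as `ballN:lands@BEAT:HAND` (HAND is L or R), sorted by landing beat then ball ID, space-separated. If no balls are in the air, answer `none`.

Beat 0 (L): throw ball1 h=3 -> lands@3:R; in-air after throw: [b1@3:R]
Beat 1 (R): throw ball2 h=1 -> lands@2:L; in-air after throw: [b2@2:L b1@3:R]
Beat 2 (L): throw ball2 h=2 -> lands@4:L; in-air after throw: [b1@3:R b2@4:L]
Beat 3 (R): throw ball1 h=3 -> lands@6:L; in-air after throw: [b2@4:L b1@6:L]
Beat 4 (L): throw ball2 h=1 -> lands@5:R; in-air after throw: [b2@5:R b1@6:L]
Beat 5 (R): throw ball2 h=2 -> lands@7:R; in-air after throw: [b1@6:L b2@7:R]
Beat 6 (L): throw ball1 h=3 -> lands@9:R; in-air after throw: [b2@7:R b1@9:R]

Answer: ball2:lands@7:R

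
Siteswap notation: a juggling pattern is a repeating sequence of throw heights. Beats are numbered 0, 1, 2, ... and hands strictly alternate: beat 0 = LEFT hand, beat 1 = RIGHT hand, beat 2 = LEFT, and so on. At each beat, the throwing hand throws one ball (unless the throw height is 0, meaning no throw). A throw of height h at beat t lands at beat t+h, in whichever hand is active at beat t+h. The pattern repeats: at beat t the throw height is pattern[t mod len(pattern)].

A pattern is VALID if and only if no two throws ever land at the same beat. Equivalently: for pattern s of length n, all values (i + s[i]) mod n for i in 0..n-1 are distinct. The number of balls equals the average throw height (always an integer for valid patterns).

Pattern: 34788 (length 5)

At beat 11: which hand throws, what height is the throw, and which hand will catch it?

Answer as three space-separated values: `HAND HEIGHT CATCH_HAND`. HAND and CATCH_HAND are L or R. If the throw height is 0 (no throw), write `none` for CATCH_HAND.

Beat 11: 11 mod 2 = 1, so hand = R
Throw height = pattern[11 mod 5] = pattern[1] = 4
Lands at beat 11+4=15, 15 mod 2 = 1, so catch hand = R

Answer: R 4 R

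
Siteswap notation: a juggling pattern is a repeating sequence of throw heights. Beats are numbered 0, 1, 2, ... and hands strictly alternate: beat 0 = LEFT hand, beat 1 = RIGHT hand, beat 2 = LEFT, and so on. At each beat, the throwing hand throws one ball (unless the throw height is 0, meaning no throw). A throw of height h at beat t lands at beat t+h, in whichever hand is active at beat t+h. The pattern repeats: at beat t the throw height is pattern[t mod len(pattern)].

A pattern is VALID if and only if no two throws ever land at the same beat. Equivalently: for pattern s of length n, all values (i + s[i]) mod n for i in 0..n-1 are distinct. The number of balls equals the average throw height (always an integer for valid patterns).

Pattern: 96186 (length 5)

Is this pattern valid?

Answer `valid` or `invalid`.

Answer: valid

Derivation:
i=0: (i + s[i]) mod n = (0 + 9) mod 5 = 4
i=1: (i + s[i]) mod n = (1 + 6) mod 5 = 2
i=2: (i + s[i]) mod n = (2 + 1) mod 5 = 3
i=3: (i + s[i]) mod n = (3 + 8) mod 5 = 1
i=4: (i + s[i]) mod n = (4 + 6) mod 5 = 0
Residues: [4, 2, 3, 1, 0], distinct: True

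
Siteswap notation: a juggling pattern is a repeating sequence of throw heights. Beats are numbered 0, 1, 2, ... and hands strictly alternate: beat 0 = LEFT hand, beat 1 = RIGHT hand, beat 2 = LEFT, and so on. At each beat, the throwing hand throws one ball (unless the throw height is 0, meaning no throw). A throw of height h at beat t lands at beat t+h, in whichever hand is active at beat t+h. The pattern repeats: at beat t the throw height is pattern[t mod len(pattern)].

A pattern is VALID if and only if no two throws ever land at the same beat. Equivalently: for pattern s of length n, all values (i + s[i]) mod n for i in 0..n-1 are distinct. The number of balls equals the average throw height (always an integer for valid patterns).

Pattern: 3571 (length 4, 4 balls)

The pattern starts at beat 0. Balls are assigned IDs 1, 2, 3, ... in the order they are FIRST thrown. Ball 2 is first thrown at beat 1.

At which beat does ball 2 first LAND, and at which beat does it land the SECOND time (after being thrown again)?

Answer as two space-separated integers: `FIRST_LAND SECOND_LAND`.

Beat 0 (L): throw ball1 h=3 -> lands@3:R; in-air after throw: [b1@3:R]
Beat 1 (R): throw ball2 h=5 -> lands@6:L; in-air after throw: [b1@3:R b2@6:L]
Beat 2 (L): throw ball3 h=7 -> lands@9:R; in-air after throw: [b1@3:R b2@6:L b3@9:R]
Beat 3 (R): throw ball1 h=1 -> lands@4:L; in-air after throw: [b1@4:L b2@6:L b3@9:R]
Beat 4 (L): throw ball1 h=3 -> lands@7:R; in-air after throw: [b2@6:L b1@7:R b3@9:R]
Beat 5 (R): throw ball4 h=5 -> lands@10:L; in-air after throw: [b2@6:L b1@7:R b3@9:R b4@10:L]
Beat 6 (L): throw ball2 h=7 -> lands@13:R; in-air after throw: [b1@7:R b3@9:R b4@10:L b2@13:R]
Beat 7 (R): throw ball1 h=1 -> lands@8:L; in-air after throw: [b1@8:L b3@9:R b4@10:L b2@13:R]
Beat 8 (L): throw ball1 h=3 -> lands@11:R; in-air after throw: [b3@9:R b4@10:L b1@11:R b2@13:R]
Beat 9 (R): throw ball3 h=5 -> lands@14:L; in-air after throw: [b4@10:L b1@11:R b2@13:R b3@14:L]
Beat 10 (L): throw ball4 h=7 -> lands@17:R; in-air after throw: [b1@11:R b2@13:R b3@14:L b4@17:R]
Beat 11 (R): throw ball1 h=1 -> lands@12:L; in-air after throw: [b1@12:L b2@13:R b3@14:L b4@17:R]
Beat 12 (L): throw ball1 h=3 -> lands@15:R; in-air after throw: [b2@13:R b3@14:L b1@15:R b4@17:R]
Beat 13 (R): throw ball2 h=5 -> lands@18:L; in-air after throw: [b3@14:L b1@15:R b4@17:R b2@18:L]
Ball 2: thrown@1 h=5 -> first land @6; rethrown@6 h=7 -> second land @13

Answer: 6 13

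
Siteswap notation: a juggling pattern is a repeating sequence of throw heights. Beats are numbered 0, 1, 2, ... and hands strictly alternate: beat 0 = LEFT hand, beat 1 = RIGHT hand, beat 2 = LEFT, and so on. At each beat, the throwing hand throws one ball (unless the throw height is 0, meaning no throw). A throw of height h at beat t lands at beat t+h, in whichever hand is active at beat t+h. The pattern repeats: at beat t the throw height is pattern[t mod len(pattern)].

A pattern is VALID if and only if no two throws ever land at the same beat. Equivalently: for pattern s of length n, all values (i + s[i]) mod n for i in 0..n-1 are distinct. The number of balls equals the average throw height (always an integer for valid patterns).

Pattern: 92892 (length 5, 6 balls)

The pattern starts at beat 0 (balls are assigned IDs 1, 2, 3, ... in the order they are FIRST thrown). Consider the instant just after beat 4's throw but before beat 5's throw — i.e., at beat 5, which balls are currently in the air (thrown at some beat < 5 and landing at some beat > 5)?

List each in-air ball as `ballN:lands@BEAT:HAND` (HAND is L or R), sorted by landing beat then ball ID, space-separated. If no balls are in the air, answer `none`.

Beat 0 (L): throw ball1 h=9 -> lands@9:R; in-air after throw: [b1@9:R]
Beat 1 (R): throw ball2 h=2 -> lands@3:R; in-air after throw: [b2@3:R b1@9:R]
Beat 2 (L): throw ball3 h=8 -> lands@10:L; in-air after throw: [b2@3:R b1@9:R b3@10:L]
Beat 3 (R): throw ball2 h=9 -> lands@12:L; in-air after throw: [b1@9:R b3@10:L b2@12:L]
Beat 4 (L): throw ball4 h=2 -> lands@6:L; in-air after throw: [b4@6:L b1@9:R b3@10:L b2@12:L]
Beat 5 (R): throw ball5 h=9 -> lands@14:L; in-air after throw: [b4@6:L b1@9:R b3@10:L b2@12:L b5@14:L]

Answer: ball4:lands@6:L ball1:lands@9:R ball3:lands@10:L ball2:lands@12:L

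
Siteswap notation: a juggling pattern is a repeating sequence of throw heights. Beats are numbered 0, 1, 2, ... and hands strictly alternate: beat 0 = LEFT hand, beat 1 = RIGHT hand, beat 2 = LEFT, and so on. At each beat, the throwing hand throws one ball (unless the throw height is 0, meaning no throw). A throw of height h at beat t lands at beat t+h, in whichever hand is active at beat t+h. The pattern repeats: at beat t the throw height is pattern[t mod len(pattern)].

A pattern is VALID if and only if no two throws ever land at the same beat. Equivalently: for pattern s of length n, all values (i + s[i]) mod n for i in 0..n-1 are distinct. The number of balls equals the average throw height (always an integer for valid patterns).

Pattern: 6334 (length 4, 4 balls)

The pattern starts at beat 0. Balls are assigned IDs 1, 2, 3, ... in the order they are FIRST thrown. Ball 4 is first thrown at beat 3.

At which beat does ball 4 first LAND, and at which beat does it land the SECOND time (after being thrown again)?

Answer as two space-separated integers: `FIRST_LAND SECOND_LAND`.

Beat 0 (L): throw ball1 h=6 -> lands@6:L; in-air after throw: [b1@6:L]
Beat 1 (R): throw ball2 h=3 -> lands@4:L; in-air after throw: [b2@4:L b1@6:L]
Beat 2 (L): throw ball3 h=3 -> lands@5:R; in-air after throw: [b2@4:L b3@5:R b1@6:L]
Beat 3 (R): throw ball4 h=4 -> lands@7:R; in-air after throw: [b2@4:L b3@5:R b1@6:L b4@7:R]
Beat 4 (L): throw ball2 h=6 -> lands@10:L; in-air after throw: [b3@5:R b1@6:L b4@7:R b2@10:L]
Beat 5 (R): throw ball3 h=3 -> lands@8:L; in-air after throw: [b1@6:L b4@7:R b3@8:L b2@10:L]
Beat 6 (L): throw ball1 h=3 -> lands@9:R; in-air after throw: [b4@7:R b3@8:L b1@9:R b2@10:L]
Beat 7 (R): throw ball4 h=4 -> lands@11:R; in-air after throw: [b3@8:L b1@9:R b2@10:L b4@11:R]
Beat 8 (L): throw ball3 h=6 -> lands@14:L; in-air after throw: [b1@9:R b2@10:L b4@11:R b3@14:L]
Beat 9 (R): throw ball1 h=3 -> lands@12:L; in-air after throw: [b2@10:L b4@11:R b1@12:L b3@14:L]
Beat 10 (L): throw ball2 h=3 -> lands@13:R; in-air after throw: [b4@11:R b1@12:L b2@13:R b3@14:L]
Beat 11 (R): throw ball4 h=4 -> lands@15:R; in-air after throw: [b1@12:L b2@13:R b3@14:L b4@15:R]
Ball 4: thrown@3 h=4 -> first land @7; rethrown@7 h=4 -> second land @11

Answer: 7 11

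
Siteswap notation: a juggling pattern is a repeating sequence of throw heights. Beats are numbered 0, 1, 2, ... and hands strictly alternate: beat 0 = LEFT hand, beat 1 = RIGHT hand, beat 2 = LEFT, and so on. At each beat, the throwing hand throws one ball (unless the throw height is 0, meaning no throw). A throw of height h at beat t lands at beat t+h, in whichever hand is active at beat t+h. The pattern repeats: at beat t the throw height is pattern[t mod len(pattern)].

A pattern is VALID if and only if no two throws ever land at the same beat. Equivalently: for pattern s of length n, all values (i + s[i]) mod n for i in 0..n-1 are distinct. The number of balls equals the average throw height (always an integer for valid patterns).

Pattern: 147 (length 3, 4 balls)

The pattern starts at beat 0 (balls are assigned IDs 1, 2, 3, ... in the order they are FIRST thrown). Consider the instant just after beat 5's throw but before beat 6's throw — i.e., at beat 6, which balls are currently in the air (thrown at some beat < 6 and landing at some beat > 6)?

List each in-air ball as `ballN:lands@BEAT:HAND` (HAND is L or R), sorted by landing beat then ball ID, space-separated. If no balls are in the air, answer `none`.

Answer: ball3:lands@8:L ball2:lands@9:R ball1:lands@12:L

Derivation:
Beat 0 (L): throw ball1 h=1 -> lands@1:R; in-air after throw: [b1@1:R]
Beat 1 (R): throw ball1 h=4 -> lands@5:R; in-air after throw: [b1@5:R]
Beat 2 (L): throw ball2 h=7 -> lands@9:R; in-air after throw: [b1@5:R b2@9:R]
Beat 3 (R): throw ball3 h=1 -> lands@4:L; in-air after throw: [b3@4:L b1@5:R b2@9:R]
Beat 4 (L): throw ball3 h=4 -> lands@8:L; in-air after throw: [b1@5:R b3@8:L b2@9:R]
Beat 5 (R): throw ball1 h=7 -> lands@12:L; in-air after throw: [b3@8:L b2@9:R b1@12:L]
Beat 6 (L): throw ball4 h=1 -> lands@7:R; in-air after throw: [b4@7:R b3@8:L b2@9:R b1@12:L]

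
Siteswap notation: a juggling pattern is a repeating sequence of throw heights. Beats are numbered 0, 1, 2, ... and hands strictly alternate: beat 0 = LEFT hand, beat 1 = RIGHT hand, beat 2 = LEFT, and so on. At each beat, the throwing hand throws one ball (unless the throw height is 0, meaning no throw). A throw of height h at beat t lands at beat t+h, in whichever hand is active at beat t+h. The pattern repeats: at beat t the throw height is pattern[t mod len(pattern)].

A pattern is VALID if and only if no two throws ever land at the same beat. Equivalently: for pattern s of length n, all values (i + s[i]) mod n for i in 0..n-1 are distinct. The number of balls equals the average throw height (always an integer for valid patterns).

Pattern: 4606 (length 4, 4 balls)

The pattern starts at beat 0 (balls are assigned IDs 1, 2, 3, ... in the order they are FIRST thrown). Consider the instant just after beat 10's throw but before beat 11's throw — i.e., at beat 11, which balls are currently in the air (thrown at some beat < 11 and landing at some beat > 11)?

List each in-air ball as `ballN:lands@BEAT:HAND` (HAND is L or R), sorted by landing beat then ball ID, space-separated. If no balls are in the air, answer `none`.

Beat 0 (L): throw ball1 h=4 -> lands@4:L; in-air after throw: [b1@4:L]
Beat 1 (R): throw ball2 h=6 -> lands@7:R; in-air after throw: [b1@4:L b2@7:R]
Beat 3 (R): throw ball3 h=6 -> lands@9:R; in-air after throw: [b1@4:L b2@7:R b3@9:R]
Beat 4 (L): throw ball1 h=4 -> lands@8:L; in-air after throw: [b2@7:R b1@8:L b3@9:R]
Beat 5 (R): throw ball4 h=6 -> lands@11:R; in-air after throw: [b2@7:R b1@8:L b3@9:R b4@11:R]
Beat 7 (R): throw ball2 h=6 -> lands@13:R; in-air after throw: [b1@8:L b3@9:R b4@11:R b2@13:R]
Beat 8 (L): throw ball1 h=4 -> lands@12:L; in-air after throw: [b3@9:R b4@11:R b1@12:L b2@13:R]
Beat 9 (R): throw ball3 h=6 -> lands@15:R; in-air after throw: [b4@11:R b1@12:L b2@13:R b3@15:R]
Beat 11 (R): throw ball4 h=6 -> lands@17:R; in-air after throw: [b1@12:L b2@13:R b3@15:R b4@17:R]

Answer: ball1:lands@12:L ball2:lands@13:R ball3:lands@15:R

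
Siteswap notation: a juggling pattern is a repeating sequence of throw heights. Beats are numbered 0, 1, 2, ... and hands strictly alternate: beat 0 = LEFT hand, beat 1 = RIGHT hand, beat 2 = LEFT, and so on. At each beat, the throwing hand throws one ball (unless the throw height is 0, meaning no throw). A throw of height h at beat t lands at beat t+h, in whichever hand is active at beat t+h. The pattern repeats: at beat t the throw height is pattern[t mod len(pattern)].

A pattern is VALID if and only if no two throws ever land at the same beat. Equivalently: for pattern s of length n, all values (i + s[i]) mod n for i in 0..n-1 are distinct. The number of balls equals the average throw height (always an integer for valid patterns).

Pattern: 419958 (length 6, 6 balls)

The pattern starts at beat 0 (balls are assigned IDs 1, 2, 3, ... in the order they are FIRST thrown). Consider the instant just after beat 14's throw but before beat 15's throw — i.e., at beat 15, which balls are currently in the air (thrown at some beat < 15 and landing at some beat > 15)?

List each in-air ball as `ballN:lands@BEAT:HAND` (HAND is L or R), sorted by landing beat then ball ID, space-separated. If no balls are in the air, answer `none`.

Answer: ball3:lands@16:L ball6:lands@17:R ball1:lands@18:L ball2:lands@19:R ball4:lands@23:R

Derivation:
Beat 0 (L): throw ball1 h=4 -> lands@4:L; in-air after throw: [b1@4:L]
Beat 1 (R): throw ball2 h=1 -> lands@2:L; in-air after throw: [b2@2:L b1@4:L]
Beat 2 (L): throw ball2 h=9 -> lands@11:R; in-air after throw: [b1@4:L b2@11:R]
Beat 3 (R): throw ball3 h=9 -> lands@12:L; in-air after throw: [b1@4:L b2@11:R b3@12:L]
Beat 4 (L): throw ball1 h=5 -> lands@9:R; in-air after throw: [b1@9:R b2@11:R b3@12:L]
Beat 5 (R): throw ball4 h=8 -> lands@13:R; in-air after throw: [b1@9:R b2@11:R b3@12:L b4@13:R]
Beat 6 (L): throw ball5 h=4 -> lands@10:L; in-air after throw: [b1@9:R b5@10:L b2@11:R b3@12:L b4@13:R]
Beat 7 (R): throw ball6 h=1 -> lands@8:L; in-air after throw: [b6@8:L b1@9:R b5@10:L b2@11:R b3@12:L b4@13:R]
Beat 8 (L): throw ball6 h=9 -> lands@17:R; in-air after throw: [b1@9:R b5@10:L b2@11:R b3@12:L b4@13:R b6@17:R]
Beat 9 (R): throw ball1 h=9 -> lands@18:L; in-air after throw: [b5@10:L b2@11:R b3@12:L b4@13:R b6@17:R b1@18:L]
Beat 10 (L): throw ball5 h=5 -> lands@15:R; in-air after throw: [b2@11:R b3@12:L b4@13:R b5@15:R b6@17:R b1@18:L]
Beat 11 (R): throw ball2 h=8 -> lands@19:R; in-air after throw: [b3@12:L b4@13:R b5@15:R b6@17:R b1@18:L b2@19:R]
Beat 12 (L): throw ball3 h=4 -> lands@16:L; in-air after throw: [b4@13:R b5@15:R b3@16:L b6@17:R b1@18:L b2@19:R]
Beat 13 (R): throw ball4 h=1 -> lands@14:L; in-air after throw: [b4@14:L b5@15:R b3@16:L b6@17:R b1@18:L b2@19:R]
Beat 14 (L): throw ball4 h=9 -> lands@23:R; in-air after throw: [b5@15:R b3@16:L b6@17:R b1@18:L b2@19:R b4@23:R]
Beat 15 (R): throw ball5 h=9 -> lands@24:L; in-air after throw: [b3@16:L b6@17:R b1@18:L b2@19:R b4@23:R b5@24:L]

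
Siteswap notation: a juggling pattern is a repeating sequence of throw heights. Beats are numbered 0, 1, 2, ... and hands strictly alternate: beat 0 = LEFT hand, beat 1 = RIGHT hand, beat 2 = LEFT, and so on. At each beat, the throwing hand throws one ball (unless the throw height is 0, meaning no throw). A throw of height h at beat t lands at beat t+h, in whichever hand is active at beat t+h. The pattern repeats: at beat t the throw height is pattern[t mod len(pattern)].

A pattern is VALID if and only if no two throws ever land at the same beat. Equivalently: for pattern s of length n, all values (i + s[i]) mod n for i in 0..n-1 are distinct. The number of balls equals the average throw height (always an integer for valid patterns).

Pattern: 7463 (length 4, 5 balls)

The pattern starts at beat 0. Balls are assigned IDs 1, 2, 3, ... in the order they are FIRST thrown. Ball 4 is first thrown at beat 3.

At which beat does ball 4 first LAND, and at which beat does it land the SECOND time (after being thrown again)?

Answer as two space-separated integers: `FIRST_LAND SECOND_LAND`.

Beat 0 (L): throw ball1 h=7 -> lands@7:R; in-air after throw: [b1@7:R]
Beat 1 (R): throw ball2 h=4 -> lands@5:R; in-air after throw: [b2@5:R b1@7:R]
Beat 2 (L): throw ball3 h=6 -> lands@8:L; in-air after throw: [b2@5:R b1@7:R b3@8:L]
Beat 3 (R): throw ball4 h=3 -> lands@6:L; in-air after throw: [b2@5:R b4@6:L b1@7:R b3@8:L]
Beat 4 (L): throw ball5 h=7 -> lands@11:R; in-air after throw: [b2@5:R b4@6:L b1@7:R b3@8:L b5@11:R]
Beat 5 (R): throw ball2 h=4 -> lands@9:R; in-air after throw: [b4@6:L b1@7:R b3@8:L b2@9:R b5@11:R]
Beat 6 (L): throw ball4 h=6 -> lands@12:L; in-air after throw: [b1@7:R b3@8:L b2@9:R b5@11:R b4@12:L]
Beat 7 (R): throw ball1 h=3 -> lands@10:L; in-air after throw: [b3@8:L b2@9:R b1@10:L b5@11:R b4@12:L]
Beat 8 (L): throw ball3 h=7 -> lands@15:R; in-air after throw: [b2@9:R b1@10:L b5@11:R b4@12:L b3@15:R]
Beat 9 (R): throw ball2 h=4 -> lands@13:R; in-air after throw: [b1@10:L b5@11:R b4@12:L b2@13:R b3@15:R]
Beat 10 (L): throw ball1 h=6 -> lands@16:L; in-air after throw: [b5@11:R b4@12:L b2@13:R b3@15:R b1@16:L]
Beat 11 (R): throw ball5 h=3 -> lands@14:L; in-air after throw: [b4@12:L b2@13:R b5@14:L b3@15:R b1@16:L]
Beat 12 (L): throw ball4 h=7 -> lands@19:R; in-air after throw: [b2@13:R b5@14:L b3@15:R b1@16:L b4@19:R]
Ball 4: thrown@3 h=3 -> first land @6; rethrown@6 h=6 -> second land @12

Answer: 6 12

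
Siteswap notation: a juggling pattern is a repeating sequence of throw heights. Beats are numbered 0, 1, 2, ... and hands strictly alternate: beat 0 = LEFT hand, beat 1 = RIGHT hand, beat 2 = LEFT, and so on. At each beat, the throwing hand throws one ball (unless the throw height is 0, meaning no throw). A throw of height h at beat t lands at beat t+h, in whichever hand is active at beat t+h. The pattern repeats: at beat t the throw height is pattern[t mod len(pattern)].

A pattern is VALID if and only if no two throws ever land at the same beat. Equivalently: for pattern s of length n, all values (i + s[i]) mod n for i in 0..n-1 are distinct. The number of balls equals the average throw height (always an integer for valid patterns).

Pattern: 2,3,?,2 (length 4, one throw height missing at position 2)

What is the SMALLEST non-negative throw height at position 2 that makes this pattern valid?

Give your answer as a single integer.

i=0: (0 + 2) mod 4 = 2
i=1: (1 + 3) mod 4 = 0
i=2: s[i]=? (unknown)
i=3: (3 + 2) mod 4 = 1
Known residues: [0, 1, 2]; need a permutation of 0..3, so missing residue r = 3
Need (2 + s) mod 4 = 3; smallest s = (3 - 2) mod 4 = 1

Answer: 1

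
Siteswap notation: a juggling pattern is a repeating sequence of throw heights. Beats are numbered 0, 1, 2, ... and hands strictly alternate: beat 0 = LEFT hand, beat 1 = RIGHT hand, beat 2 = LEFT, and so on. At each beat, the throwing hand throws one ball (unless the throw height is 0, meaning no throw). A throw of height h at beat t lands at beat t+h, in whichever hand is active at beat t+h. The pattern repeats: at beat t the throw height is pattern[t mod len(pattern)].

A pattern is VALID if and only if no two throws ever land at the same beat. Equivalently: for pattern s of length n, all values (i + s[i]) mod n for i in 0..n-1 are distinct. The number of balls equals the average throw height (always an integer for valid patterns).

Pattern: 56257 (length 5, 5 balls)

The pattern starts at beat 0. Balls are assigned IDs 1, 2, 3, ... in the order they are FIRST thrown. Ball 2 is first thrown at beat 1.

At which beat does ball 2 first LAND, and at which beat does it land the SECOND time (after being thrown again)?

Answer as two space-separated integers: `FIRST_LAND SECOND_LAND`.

Beat 0 (L): throw ball1 h=5 -> lands@5:R; in-air after throw: [b1@5:R]
Beat 1 (R): throw ball2 h=6 -> lands@7:R; in-air after throw: [b1@5:R b2@7:R]
Beat 2 (L): throw ball3 h=2 -> lands@4:L; in-air after throw: [b3@4:L b1@5:R b2@7:R]
Beat 3 (R): throw ball4 h=5 -> lands@8:L; in-air after throw: [b3@4:L b1@5:R b2@7:R b4@8:L]
Beat 4 (L): throw ball3 h=7 -> lands@11:R; in-air after throw: [b1@5:R b2@7:R b4@8:L b3@11:R]
Beat 5 (R): throw ball1 h=5 -> lands@10:L; in-air after throw: [b2@7:R b4@8:L b1@10:L b3@11:R]
Beat 6 (L): throw ball5 h=6 -> lands@12:L; in-air after throw: [b2@7:R b4@8:L b1@10:L b3@11:R b5@12:L]
Beat 7 (R): throw ball2 h=2 -> lands@9:R; in-air after throw: [b4@8:L b2@9:R b1@10:L b3@11:R b5@12:L]
Beat 8 (L): throw ball4 h=5 -> lands@13:R; in-air after throw: [b2@9:R b1@10:L b3@11:R b5@12:L b4@13:R]
Beat 9 (R): throw ball2 h=7 -> lands@16:L; in-air after throw: [b1@10:L b3@11:R b5@12:L b4@13:R b2@16:L]
Ball 2: thrown@1 h=6 -> first land @7; rethrown@7 h=2 -> second land @9

Answer: 7 9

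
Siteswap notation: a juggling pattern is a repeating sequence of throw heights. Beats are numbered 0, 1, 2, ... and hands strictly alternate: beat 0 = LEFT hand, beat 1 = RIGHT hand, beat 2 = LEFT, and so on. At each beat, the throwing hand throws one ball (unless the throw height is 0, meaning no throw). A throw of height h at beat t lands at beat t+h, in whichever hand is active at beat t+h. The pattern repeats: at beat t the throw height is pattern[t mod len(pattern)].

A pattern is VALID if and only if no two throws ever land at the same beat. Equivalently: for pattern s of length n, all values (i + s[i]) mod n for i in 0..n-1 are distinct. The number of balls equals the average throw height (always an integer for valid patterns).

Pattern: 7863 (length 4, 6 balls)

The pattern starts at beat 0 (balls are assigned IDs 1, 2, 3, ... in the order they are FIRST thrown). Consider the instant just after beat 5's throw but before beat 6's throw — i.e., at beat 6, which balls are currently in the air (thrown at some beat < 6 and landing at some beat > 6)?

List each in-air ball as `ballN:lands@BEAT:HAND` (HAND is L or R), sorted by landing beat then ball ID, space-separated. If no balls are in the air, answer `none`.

Answer: ball1:lands@7:R ball3:lands@8:L ball2:lands@9:R ball5:lands@11:R ball6:lands@13:R

Derivation:
Beat 0 (L): throw ball1 h=7 -> lands@7:R; in-air after throw: [b1@7:R]
Beat 1 (R): throw ball2 h=8 -> lands@9:R; in-air after throw: [b1@7:R b2@9:R]
Beat 2 (L): throw ball3 h=6 -> lands@8:L; in-air after throw: [b1@7:R b3@8:L b2@9:R]
Beat 3 (R): throw ball4 h=3 -> lands@6:L; in-air after throw: [b4@6:L b1@7:R b3@8:L b2@9:R]
Beat 4 (L): throw ball5 h=7 -> lands@11:R; in-air after throw: [b4@6:L b1@7:R b3@8:L b2@9:R b5@11:R]
Beat 5 (R): throw ball6 h=8 -> lands@13:R; in-air after throw: [b4@6:L b1@7:R b3@8:L b2@9:R b5@11:R b6@13:R]
Beat 6 (L): throw ball4 h=6 -> lands@12:L; in-air after throw: [b1@7:R b3@8:L b2@9:R b5@11:R b4@12:L b6@13:R]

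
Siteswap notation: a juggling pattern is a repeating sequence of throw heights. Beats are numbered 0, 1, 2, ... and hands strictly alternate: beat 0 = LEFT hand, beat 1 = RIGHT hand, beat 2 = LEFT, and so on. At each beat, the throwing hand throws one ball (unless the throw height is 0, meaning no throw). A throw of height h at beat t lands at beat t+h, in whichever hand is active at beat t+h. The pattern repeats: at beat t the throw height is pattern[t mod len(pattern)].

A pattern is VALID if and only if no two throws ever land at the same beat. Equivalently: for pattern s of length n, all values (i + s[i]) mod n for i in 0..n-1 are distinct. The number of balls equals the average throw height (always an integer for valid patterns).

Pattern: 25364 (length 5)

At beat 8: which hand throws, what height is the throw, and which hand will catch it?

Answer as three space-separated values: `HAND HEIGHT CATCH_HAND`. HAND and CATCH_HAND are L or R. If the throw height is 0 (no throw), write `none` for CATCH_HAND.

Answer: L 6 L

Derivation:
Beat 8: 8 mod 2 = 0, so hand = L
Throw height = pattern[8 mod 5] = pattern[3] = 6
Lands at beat 8+6=14, 14 mod 2 = 0, so catch hand = L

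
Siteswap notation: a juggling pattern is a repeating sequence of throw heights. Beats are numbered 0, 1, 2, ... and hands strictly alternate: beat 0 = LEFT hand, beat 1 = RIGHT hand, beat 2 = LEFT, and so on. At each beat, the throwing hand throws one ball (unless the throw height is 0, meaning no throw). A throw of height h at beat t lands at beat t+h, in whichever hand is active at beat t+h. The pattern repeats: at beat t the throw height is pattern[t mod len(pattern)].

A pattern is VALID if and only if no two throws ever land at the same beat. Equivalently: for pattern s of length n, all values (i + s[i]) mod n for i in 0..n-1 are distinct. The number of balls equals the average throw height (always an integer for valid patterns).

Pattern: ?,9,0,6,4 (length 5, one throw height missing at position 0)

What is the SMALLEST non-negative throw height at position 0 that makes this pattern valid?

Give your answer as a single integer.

Answer: 1

Derivation:
i=0: s[i]=? (unknown)
i=1: (1 + 9) mod 5 = 0
i=2: (2 + 0) mod 5 = 2
i=3: (3 + 6) mod 5 = 4
i=4: (4 + 4) mod 5 = 3
Known residues: [0, 2, 3, 4]; need a permutation of 0..4, so missing residue r = 1
Need (0 + s) mod 5 = 1; smallest s = (1 - 0) mod 5 = 1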